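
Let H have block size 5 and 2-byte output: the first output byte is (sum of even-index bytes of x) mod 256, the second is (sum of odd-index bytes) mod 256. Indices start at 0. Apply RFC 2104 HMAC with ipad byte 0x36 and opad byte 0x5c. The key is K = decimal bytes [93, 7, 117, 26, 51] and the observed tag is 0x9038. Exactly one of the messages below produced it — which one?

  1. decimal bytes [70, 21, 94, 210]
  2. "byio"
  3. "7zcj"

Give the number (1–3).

3

Key decimal bytes [93, 7, 117, 26, 51] = 5d 07 75 1a 33 is exactly B = 5 bytes: K' = 5d 07 75 1a 33.
K' ⊕ ipad = 6b 31 43 2c 05; K' ⊕ opad = 01 5b 29 46 6f.
m1: inner = H(6b 31 43 2c 05 46 15 5e d2) = 9a 01; tag = H(01 5b 29 46 6f 9a 01) = 9a3b
m2: inner = H(6b 31 43 2c 05 62 79 69 6f) = 9b 28; tag = H(01 5b 29 46 6f 9b 28) = c13c
m3: inner = H(6b 31 43 2c 05 37 7a 63 6a) = 97 f7; tag = H(01 5b 29 46 6f 97 f7) = 9038 ← matches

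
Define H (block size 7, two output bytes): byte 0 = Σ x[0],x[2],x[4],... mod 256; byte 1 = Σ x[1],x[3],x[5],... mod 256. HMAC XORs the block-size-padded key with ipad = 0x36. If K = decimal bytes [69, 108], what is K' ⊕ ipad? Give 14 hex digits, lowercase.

735a3636363636

Key decimal bytes [69, 108] = 45 6c is 2 bytes ≤ B = 7; zero-pad to 7 bytes: K' = 45 6c 00 00 00 00 00.
XOR each byte with 0x36: 45⊕36=73, 6c⊕36=5a, 00⊕36=36, 00⊕36=36, 00⊕36=36, 00⊕36=36, 00⊕36=36.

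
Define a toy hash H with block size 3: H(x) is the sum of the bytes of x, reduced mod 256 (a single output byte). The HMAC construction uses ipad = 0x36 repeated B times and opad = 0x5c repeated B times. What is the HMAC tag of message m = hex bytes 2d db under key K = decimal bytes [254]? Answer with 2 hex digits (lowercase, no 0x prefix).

96

Key decimal bytes [254] = fe is 1 byte ≤ B = 3; zero-pad to 3 bytes: K' = fe 00 00.
K' ⊕ ipad = c8 36 36.  K' ⊕ opad = a2 5c 5c.
Inner input = (K'⊕ipad) ∥ m = c8 36 36 ∥ 2d db.
Inner hash: sum = 200+54+54+45+219 = 572; mod 256 = 60 → 3c.
Outer input = (K'⊕opad) ∥ inner = a2 5c 5c ∥ 3c.
Outer hash (tag): sum = 162+92+92+60 = 406; mod 256 = 150 → 96.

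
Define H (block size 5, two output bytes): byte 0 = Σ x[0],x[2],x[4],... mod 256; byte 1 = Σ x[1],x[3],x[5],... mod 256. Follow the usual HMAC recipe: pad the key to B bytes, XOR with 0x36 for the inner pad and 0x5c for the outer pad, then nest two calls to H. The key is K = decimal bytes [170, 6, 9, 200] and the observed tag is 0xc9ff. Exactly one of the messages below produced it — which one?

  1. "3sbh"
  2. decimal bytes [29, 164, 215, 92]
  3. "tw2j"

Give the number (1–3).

2

Key decimal bytes [170, 6, 9, 200] = aa 06 09 c8 is 4 bytes ≤ B = 5; zero-pad to 5 bytes: K' = aa 06 09 c8 00.
K' ⊕ ipad = 9c 30 3f fe 36; K' ⊕ opad = f6 5a 55 94 5c.
m1: inner = H(9c 30 3f fe 36 33 73 62 68) = ec c3; tag = H(f6 5a 55 94 5c ec c3) = 6ada
m2: inner = H(9c 30 3f fe 36 1d a4 d7 5c) = 11 22; tag = H(f6 5a 55 94 5c 11 22) = c9ff ← matches
m3: inner = H(9c 30 3f fe 36 74 77 32 6a) = f2 d4; tag = H(f6 5a 55 94 5c f2 d4) = 7be0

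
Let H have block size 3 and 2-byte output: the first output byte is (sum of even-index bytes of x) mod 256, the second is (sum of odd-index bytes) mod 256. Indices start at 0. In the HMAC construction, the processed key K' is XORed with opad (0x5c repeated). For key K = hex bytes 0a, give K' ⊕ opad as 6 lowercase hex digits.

565c5c

Key hex bytes 0a is 1 byte ≤ B = 3; zero-pad to 3 bytes: K' = 0a 00 00.
XOR each byte with 0x5c: 0a⊕5c=56, 00⊕5c=5c, 00⊕5c=5c.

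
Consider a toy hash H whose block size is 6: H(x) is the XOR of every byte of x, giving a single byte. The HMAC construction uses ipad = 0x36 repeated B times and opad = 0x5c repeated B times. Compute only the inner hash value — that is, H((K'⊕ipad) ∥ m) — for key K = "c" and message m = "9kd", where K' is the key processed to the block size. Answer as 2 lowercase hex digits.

55

Key "c" = 63 is 1 byte ≤ B = 6; zero-pad to 6 bytes: K' = 63 00 00 00 00 00.
K' ⊕ ipad = 55 36 36 36 36 36.
Inner input = 55 36 36 36 36 36 ∥ 39 6b 64.
Inner hash: XOR 55⊕36⊕36⊕36⊕36⊕36⊕39⊕6b⊕64 = 55.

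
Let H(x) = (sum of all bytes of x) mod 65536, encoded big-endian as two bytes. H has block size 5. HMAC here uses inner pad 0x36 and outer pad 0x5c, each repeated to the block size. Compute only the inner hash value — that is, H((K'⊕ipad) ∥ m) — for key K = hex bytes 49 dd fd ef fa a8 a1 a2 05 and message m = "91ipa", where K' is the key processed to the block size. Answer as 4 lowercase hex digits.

Key hex bytes 49 dd fd ef fa a8 a1 a2 05 is 9 bytes > B = 5, so hash it first: H(key) = 05 fc, then zero-pad to 5 bytes: K' = 05 fc 00 00 00.
K' ⊕ ipad = 33 ca 36 36 36.
Inner input = 33 ca 36 36 36 ∥ 39 31 69 70 61.
Inner hash: sum = 51+202+54+54+54+57+49+105+112+97 = 835 → 03 43.

0343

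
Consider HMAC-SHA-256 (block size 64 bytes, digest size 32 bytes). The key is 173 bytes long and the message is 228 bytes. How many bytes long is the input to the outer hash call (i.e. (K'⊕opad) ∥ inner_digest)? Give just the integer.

Key is 173 > 64 bytes, so it is hashed to 32 bytes then zero-padded to 64: |K'| = 64.
Outer input = (K'⊕opad) ∥ H(inner) → 64 + 32 = 96 bytes.

96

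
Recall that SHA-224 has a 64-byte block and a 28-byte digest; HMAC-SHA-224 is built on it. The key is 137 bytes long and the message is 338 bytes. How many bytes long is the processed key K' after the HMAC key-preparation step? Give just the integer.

64

Key is 137 > 64 bytes, so it is hashed to 28 bytes then zero-padded to 64: |K'| = 64.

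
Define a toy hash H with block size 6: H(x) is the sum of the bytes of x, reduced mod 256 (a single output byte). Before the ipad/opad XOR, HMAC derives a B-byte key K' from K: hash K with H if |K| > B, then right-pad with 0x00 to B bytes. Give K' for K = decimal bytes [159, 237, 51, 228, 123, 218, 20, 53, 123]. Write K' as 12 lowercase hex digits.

bc0000000000

|K| = 9 > B = 6, so first hash the key.
H(K): sum = 159+237+51+228+123+218+20+53+123 = 1212; mod 256 = 188 → bc.
Zero-pad H(K) = bc to 6 bytes: K' = bc 00 00 00 00 00.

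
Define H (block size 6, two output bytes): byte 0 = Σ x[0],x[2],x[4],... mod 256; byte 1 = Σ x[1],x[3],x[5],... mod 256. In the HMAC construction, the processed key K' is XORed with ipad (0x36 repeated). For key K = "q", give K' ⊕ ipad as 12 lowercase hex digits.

Key "q" = 71 is 1 byte ≤ B = 6; zero-pad to 6 bytes: K' = 71 00 00 00 00 00.
XOR each byte with 0x36: 71⊕36=47, 00⊕36=36, 00⊕36=36, 00⊕36=36, 00⊕36=36, 00⊕36=36.

473636363636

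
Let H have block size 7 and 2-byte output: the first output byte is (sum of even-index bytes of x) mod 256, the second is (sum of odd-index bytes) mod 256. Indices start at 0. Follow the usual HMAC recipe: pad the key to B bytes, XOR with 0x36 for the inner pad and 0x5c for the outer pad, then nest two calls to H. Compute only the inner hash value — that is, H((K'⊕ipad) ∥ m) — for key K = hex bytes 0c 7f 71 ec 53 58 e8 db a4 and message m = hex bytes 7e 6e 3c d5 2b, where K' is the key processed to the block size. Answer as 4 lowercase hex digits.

Key hex bytes 0c 7f 71 ec 53 58 e8 db a4 is 9 bytes > B = 7, so hash it first: H(key) = 5c 9e, then zero-pad to 7 bytes: K' = 5c 9e 00 00 00 00 00.
K' ⊕ ipad = 6a a8 36 36 36 36 36.
Inner input = 6a a8 36 36 36 36 36 ∥ 7e 6e 3c d5 2b.
Inner hash: even-index sum = 591 mod 256 = 79; odd-index sum = 505 mod 256 = 249 → 4f f9.

4ff9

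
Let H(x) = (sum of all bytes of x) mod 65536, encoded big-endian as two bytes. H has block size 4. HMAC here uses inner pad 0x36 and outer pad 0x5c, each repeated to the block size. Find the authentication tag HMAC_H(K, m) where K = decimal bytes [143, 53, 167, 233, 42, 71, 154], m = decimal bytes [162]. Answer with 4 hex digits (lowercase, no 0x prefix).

Key decimal bytes [143, 53, 167, 233, 42, 71, 154] = 8f 35 a7 e9 2a 47 9a is 7 bytes > B = 4, so hash it first: H(key) = 03 5f, then zero-pad to 4 bytes: K' = 03 5f 00 00.
K' ⊕ ipad = 35 69 36 36.  K' ⊕ opad = 5f 03 5c 5c.
Inner input = (K'⊕ipad) ∥ m = 35 69 36 36 ∥ a2.
Inner hash: sum = 53+105+54+54+162 = 428 → 01 ac.
Outer input = (K'⊕opad) ∥ inner = 5f 03 5c 5c ∥ 01 ac.
Outer hash (tag): sum = 95+3+92+92+1+172 = 455 → 01 c7.

01c7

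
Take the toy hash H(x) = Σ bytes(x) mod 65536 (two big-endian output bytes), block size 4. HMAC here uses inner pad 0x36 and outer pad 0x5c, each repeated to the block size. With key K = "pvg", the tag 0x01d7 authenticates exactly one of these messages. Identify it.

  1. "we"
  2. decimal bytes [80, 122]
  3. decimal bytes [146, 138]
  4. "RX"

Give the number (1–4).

1

Key "pvg" = 70 76 67 is 3 bytes ≤ B = 4; zero-pad to 4 bytes: K' = 70 76 67 00.
K' ⊕ ipad = 46 40 51 36; K' ⊕ opad = 2c 2a 3b 5c.
m1: inner = H(46 40 51 36 77 65) = 01 e9; tag = H(2c 2a 3b 5c 01 e9) = 01d7 ← matches
m2: inner = H(46 40 51 36 50 7a) = 01 d7; tag = H(2c 2a 3b 5c 01 d7) = 01c5
m3: inner = H(46 40 51 36 92 8a) = 02 29; tag = H(2c 2a 3b 5c 02 29) = 0118
m4: inner = H(46 40 51 36 52 58) = 01 b7; tag = H(2c 2a 3b 5c 01 b7) = 01a5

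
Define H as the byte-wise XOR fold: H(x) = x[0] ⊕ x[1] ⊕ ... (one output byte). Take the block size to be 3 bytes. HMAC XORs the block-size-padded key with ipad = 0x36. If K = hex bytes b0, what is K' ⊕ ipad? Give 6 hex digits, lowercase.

863636

Key hex bytes b0 is 1 byte ≤ B = 3; zero-pad to 3 bytes: K' = b0 00 00.
XOR each byte with 0x36: b0⊕36=86, 00⊕36=36, 00⊕36=36.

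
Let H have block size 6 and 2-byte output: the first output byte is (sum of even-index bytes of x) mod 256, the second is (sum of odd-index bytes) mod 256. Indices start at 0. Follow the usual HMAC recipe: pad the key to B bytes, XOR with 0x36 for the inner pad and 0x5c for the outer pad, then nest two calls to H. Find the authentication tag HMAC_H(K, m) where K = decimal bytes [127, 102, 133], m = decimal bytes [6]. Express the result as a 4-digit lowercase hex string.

90ae

Key decimal bytes [127, 102, 133] = 7f 66 85 is 3 bytes ≤ B = 6; zero-pad to 6 bytes: K' = 7f 66 85 00 00 00.
K' ⊕ ipad = 49 50 b3 36 36 36.  K' ⊕ opad = 23 3a d9 5c 5c 5c.
Inner input = (K'⊕ipad) ∥ m = 49 50 b3 36 36 36 ∥ 06.
Inner hash: even-index sum = 312 mod 256 = 56; odd-index sum = 188 mod 256 = 188 → 38 bc.
Outer input = (K'⊕opad) ∥ inner = 23 3a d9 5c 5c 5c ∥ 38 bc.
Outer hash (tag): even-index sum = 400 mod 256 = 144; odd-index sum = 430 mod 256 = 174 → 90 ae.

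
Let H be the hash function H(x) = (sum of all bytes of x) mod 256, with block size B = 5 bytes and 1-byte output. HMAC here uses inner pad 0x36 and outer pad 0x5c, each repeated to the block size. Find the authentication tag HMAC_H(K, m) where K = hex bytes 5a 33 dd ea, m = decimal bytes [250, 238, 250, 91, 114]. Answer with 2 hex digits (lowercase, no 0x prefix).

Key hex bytes 5a 33 dd ea is 4 bytes ≤ B = 5; zero-pad to 5 bytes: K' = 5a 33 dd ea 00.
K' ⊕ ipad = 6c 05 eb dc 36.  K' ⊕ opad = 06 6f 81 b6 5c.
Inner input = (K'⊕ipad) ∥ m = 6c 05 eb dc 36 ∥ fa ee fa 5b 72.
Inner hash: sum = 108+5+235+220+54+250+238+250+91+114 = 1565; mod 256 = 29 → 1d.
Outer input = (K'⊕opad) ∥ inner = 06 6f 81 b6 5c ∥ 1d.
Outer hash (tag): sum = 6+111+129+182+92+29 = 549; mod 256 = 37 → 25.

25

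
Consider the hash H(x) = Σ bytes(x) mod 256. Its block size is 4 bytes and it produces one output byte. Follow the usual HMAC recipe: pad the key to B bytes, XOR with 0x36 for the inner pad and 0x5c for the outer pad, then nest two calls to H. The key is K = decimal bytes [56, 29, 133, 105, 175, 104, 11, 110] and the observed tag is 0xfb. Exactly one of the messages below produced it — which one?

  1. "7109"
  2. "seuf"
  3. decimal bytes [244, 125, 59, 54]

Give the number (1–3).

1

Key decimal bytes [56, 29, 133, 105, 175, 104, 11, 110] = 38 1d 85 69 af 68 0b 6e is 8 bytes > B = 4, so hash it first: H(key) = d3, then zero-pad to 4 bytes: K' = d3 00 00 00.
K' ⊕ ipad = e5 36 36 36; K' ⊕ opad = 8f 5c 5c 5c.
m1: inner = H(e5 36 36 36 37 31 30 39) = 58; tag = H(8f 5c 5c 5c 58) = fb ← matches
m2: inner = H(e5 36 36 36 73 65 75 66) = 3a; tag = H(8f 5c 5c 5c 3a) = dd
m3: inner = H(e5 36 36 36 f4 7d 3b 36) = 69; tag = H(8f 5c 5c 5c 69) = 0c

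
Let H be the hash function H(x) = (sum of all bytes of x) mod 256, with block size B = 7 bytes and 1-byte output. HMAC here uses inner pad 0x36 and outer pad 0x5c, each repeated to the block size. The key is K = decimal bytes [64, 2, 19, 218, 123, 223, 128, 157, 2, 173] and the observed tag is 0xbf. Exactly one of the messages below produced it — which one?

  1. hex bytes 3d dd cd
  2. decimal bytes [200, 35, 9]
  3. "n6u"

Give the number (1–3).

Key decimal bytes [64, 2, 19, 218, 123, 223, 128, 157, 2, 173] = 40 02 13 da 7b df 80 9d 02 ad is 10 bytes > B = 7, so hash it first: H(key) = 55, then zero-pad to 7 bytes: K' = 55 00 00 00 00 00 00.
K' ⊕ ipad = 63 36 36 36 36 36 36; K' ⊕ opad = 09 5c 5c 5c 5c 5c 5c.
m1: inner = H(63 36 36 36 36 36 36 3d dd cd) = 8e; tag = H(09 5c 5c 5c 5c 5c 5c 8e) = bf ← matches
m2: inner = H(63 36 36 36 36 36 36 c8 23 09) = 9b; tag = H(09 5c 5c 5c 5c 5c 5c 9b) = cc
m3: inner = H(63 36 36 36 36 36 36 6e 36 75) = c0; tag = H(09 5c 5c 5c 5c 5c 5c c0) = f1

1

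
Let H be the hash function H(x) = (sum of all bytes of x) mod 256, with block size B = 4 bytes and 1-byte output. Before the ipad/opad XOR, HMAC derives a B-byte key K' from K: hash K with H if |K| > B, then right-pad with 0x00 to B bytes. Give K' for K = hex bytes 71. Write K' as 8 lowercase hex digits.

71000000

Key hex bytes 71 is 1 byte ≤ B = 4; zero-pad to 4 bytes: K' = 71 00 00 00.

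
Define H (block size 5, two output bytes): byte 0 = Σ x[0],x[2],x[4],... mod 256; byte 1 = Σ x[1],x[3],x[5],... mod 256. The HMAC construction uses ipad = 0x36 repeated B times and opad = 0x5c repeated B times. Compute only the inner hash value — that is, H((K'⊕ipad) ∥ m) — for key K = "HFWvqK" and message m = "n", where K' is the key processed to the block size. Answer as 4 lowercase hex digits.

92d5

Key "HFWvqK" = 48 46 57 76 71 4b is 6 bytes > B = 5, so hash it first: H(key) = 10 07, then zero-pad to 5 bytes: K' = 10 07 00 00 00.
K' ⊕ ipad = 26 31 36 36 36.
Inner input = 26 31 36 36 36 ∥ 6e.
Inner hash: even-index sum = 146 mod 256 = 146; odd-index sum = 213 mod 256 = 213 → 92 d5.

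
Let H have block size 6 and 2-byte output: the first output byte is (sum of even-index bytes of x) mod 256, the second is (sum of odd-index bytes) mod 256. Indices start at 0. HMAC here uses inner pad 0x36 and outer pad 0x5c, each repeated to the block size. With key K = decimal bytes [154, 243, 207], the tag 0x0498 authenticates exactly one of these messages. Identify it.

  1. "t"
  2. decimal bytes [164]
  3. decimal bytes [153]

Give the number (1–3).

Key decimal bytes [154, 243, 207] = 9a f3 cf is 3 bytes ≤ B = 6; zero-pad to 6 bytes: K' = 9a f3 cf 00 00 00.
K' ⊕ ipad = ac c5 f9 36 36 36; K' ⊕ opad = c6 af 93 5c 5c 5c.
m1: inner = H(ac c5 f9 36 36 36 74) = 4f 31; tag = H(c6 af 93 5c 5c 5c 4f 31) = 0498 ← matches
m2: inner = H(ac c5 f9 36 36 36 a4) = 7f 31; tag = H(c6 af 93 5c 5c 5c 7f 31) = 3498
m3: inner = H(ac c5 f9 36 36 36 99) = 74 31; tag = H(c6 af 93 5c 5c 5c 74 31) = 2998

1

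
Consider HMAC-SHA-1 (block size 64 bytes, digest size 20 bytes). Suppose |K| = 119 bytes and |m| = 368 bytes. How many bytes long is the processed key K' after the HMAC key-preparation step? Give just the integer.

Key is 119 > 64 bytes, so it is hashed to 20 bytes then zero-padded to 64: |K'| = 64.

64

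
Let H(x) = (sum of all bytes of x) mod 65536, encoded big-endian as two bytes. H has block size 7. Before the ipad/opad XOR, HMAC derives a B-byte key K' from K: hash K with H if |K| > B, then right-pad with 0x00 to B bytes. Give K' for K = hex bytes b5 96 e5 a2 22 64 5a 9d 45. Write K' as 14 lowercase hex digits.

|K| = 9 > B = 7, so first hash the key.
H(K): sum = 181+150+229+162+34+100+90+157+69 = 1172 → 04 94.
Zero-pad H(K) = 04 94 to 7 bytes: K' = 04 94 00 00 00 00 00.

04940000000000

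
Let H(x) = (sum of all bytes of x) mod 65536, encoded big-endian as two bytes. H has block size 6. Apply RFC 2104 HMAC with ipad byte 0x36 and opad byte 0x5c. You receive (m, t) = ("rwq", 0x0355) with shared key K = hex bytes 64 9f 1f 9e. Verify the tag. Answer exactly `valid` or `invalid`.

invalid

Key hex bytes 64 9f 1f 9e is 4 bytes ≤ B = 6; zero-pad to 6 bytes: K' = 64 9f 1f 9e 00 00.
K' ⊕ ipad = 52 a9 29 a8 36 36; K' ⊕ opad = 38 c3 43 c2 5c 5c.
Inner hash: sum = 82+169+41+168+54+54+114+119+113 = 914 → 03 92.
Outer hash (recomputed tag): sum = 56+195+67+194+92+92+3+146 = 845 → 03 4d.
Recomputed tag = 034d; claimed = 0355 → mismatch.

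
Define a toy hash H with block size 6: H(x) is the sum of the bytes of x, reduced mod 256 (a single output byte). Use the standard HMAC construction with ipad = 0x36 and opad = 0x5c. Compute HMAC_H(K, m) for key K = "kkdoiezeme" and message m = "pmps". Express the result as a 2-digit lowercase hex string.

Key "kkdoiezeme" = 6b 6b 64 6f 69 65 7a 65 6d 65 is 10 bytes > B = 6, so hash it first: H(key) = 28, then zero-pad to 6 bytes: K' = 28 00 00 00 00 00.
K' ⊕ ipad = 1e 36 36 36 36 36.  K' ⊕ opad = 74 5c 5c 5c 5c 5c.
Inner input = (K'⊕ipad) ∥ m = 1e 36 36 36 36 36 ∥ 70 6d 70 73.
Inner hash: sum = 30+54+54+54+54+54+112+109+112+115 = 748; mod 256 = 236 → ec.
Outer input = (K'⊕opad) ∥ inner = 74 5c 5c 5c 5c 5c ∥ ec.
Outer hash (tag): sum = 116+92+92+92+92+92+236 = 812; mod 256 = 44 → 2c.

2c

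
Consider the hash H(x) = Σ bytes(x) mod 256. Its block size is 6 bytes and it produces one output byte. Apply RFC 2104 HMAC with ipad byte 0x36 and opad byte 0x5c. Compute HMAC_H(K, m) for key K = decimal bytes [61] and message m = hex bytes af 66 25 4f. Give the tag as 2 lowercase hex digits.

cf

Key decimal bytes [61] = 3d is 1 byte ≤ B = 6; zero-pad to 6 bytes: K' = 3d 00 00 00 00 00.
K' ⊕ ipad = 0b 36 36 36 36 36.  K' ⊕ opad = 61 5c 5c 5c 5c 5c.
Inner input = (K'⊕ipad) ∥ m = 0b 36 36 36 36 36 ∥ af 66 25 4f.
Inner hash: sum = 11+54+54+54+54+54+175+102+37+79 = 674; mod 256 = 162 → a2.
Outer input = (K'⊕opad) ∥ inner = 61 5c 5c 5c 5c 5c ∥ a2.
Outer hash (tag): sum = 97+92+92+92+92+92+162 = 719; mod 256 = 207 → cf.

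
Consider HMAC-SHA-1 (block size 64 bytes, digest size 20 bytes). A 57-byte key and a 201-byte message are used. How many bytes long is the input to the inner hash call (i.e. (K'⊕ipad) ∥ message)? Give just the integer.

265

Key is 57 ≤ 64 bytes, zero-padded: |K'| = 64.
Inner input = (K'⊕ipad) ∥ m → 64 + 201 = 265 bytes.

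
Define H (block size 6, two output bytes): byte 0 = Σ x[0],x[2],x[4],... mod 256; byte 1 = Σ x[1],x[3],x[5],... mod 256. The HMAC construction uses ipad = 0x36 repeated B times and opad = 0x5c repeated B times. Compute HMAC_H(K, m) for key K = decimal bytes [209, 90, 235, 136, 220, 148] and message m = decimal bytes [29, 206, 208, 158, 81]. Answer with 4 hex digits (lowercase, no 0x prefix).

Key decimal bytes [209, 90, 235, 136, 220, 148] = d1 5a eb 88 dc 94 is exactly B = 6 bytes: K' = d1 5a eb 88 dc 94.
K' ⊕ ipad = e7 6c dd be ea a2.  K' ⊕ opad = 8d 06 b7 d4 80 c8.
Inner input = (K'⊕ipad) ∥ m = e7 6c dd be ea a2 ∥ 1d ce d0 9e 51.
Inner hash: even-index sum = 1004 mod 256 = 236; odd-index sum = 824 mod 256 = 56 → ec 38.
Outer input = (K'⊕opad) ∥ inner = 8d 06 b7 d4 80 c8 ∥ ec 38.
Outer hash (tag): even-index sum = 688 mod 256 = 176; odd-index sum = 474 mod 256 = 218 → b0 da.

b0da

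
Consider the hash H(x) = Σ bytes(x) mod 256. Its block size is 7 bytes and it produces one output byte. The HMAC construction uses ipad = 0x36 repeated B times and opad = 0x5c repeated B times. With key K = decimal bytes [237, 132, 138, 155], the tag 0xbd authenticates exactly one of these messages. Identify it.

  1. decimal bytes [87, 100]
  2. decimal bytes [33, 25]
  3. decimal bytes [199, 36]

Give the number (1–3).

3

Key decimal bytes [237, 132, 138, 155] = ed 84 8a 9b is 4 bytes ≤ B = 7; zero-pad to 7 bytes: K' = ed 84 8a 9b 00 00 00.
K' ⊕ ipad = db b2 bc ad 36 36 36; K' ⊕ opad = b1 d8 d6 c7 5c 5c 5c.
m1: inner = H(db b2 bc ad 36 36 36 57 64) = 53; tag = H(b1 d8 d6 c7 5c 5c 5c 53) = 8d
m2: inner = H(db b2 bc ad 36 36 36 21 19) = d2; tag = H(b1 d8 d6 c7 5c 5c 5c d2) = 0c
m3: inner = H(db b2 bc ad 36 36 36 c7 24) = 83; tag = H(b1 d8 d6 c7 5c 5c 5c 83) = bd ← matches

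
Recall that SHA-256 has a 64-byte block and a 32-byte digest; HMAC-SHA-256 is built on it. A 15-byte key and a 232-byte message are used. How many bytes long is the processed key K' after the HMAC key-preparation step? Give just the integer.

Key is 15 ≤ 64 bytes, zero-padded: |K'| = 64.

64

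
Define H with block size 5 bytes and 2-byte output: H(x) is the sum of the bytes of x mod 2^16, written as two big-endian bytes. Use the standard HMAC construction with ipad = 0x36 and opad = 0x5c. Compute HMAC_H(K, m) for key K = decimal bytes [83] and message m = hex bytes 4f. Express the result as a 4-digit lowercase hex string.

020c

Key decimal bytes [83] = 53 is 1 byte ≤ B = 5; zero-pad to 5 bytes: K' = 53 00 00 00 00.
K' ⊕ ipad = 65 36 36 36 36.  K' ⊕ opad = 0f 5c 5c 5c 5c.
Inner input = (K'⊕ipad) ∥ m = 65 36 36 36 36 ∥ 4f.
Inner hash: sum = 101+54+54+54+54+79 = 396 → 01 8c.
Outer input = (K'⊕opad) ∥ inner = 0f 5c 5c 5c 5c ∥ 01 8c.
Outer hash (tag): sum = 15+92+92+92+92+1+140 = 524 → 02 0c.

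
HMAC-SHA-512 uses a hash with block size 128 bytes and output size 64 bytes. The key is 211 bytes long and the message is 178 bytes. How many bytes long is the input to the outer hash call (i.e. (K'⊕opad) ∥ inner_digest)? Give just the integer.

Key is 211 > 128 bytes, so it is hashed to 64 bytes then zero-padded to 128: |K'| = 128.
Outer input = (K'⊕opad) ∥ H(inner) → 128 + 64 = 192 bytes.

192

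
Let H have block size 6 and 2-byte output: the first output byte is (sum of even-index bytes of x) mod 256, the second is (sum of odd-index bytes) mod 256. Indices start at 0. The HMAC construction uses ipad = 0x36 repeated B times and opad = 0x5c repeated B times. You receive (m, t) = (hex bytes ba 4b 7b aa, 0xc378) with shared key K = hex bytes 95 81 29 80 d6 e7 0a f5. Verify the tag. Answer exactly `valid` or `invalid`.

invalid

Key hex bytes 95 81 29 80 d6 e7 0a f5 is 8 bytes > B = 6, so hash it first: H(key) = 9e dd, then zero-pad to 6 bytes: K' = 9e dd 00 00 00 00.
K' ⊕ ipad = a8 eb 36 36 36 36; K' ⊕ opad = c2 81 5c 5c 5c 5c.
Inner hash: even-index sum = 585 mod 256 = 73; odd-index sum = 588 mod 256 = 76 → 49 4c.
Outer hash (recomputed tag): even-index sum = 451 mod 256 = 195; odd-index sum = 389 mod 256 = 133 → c3 85.
Recomputed tag = c385; claimed = c378 → mismatch.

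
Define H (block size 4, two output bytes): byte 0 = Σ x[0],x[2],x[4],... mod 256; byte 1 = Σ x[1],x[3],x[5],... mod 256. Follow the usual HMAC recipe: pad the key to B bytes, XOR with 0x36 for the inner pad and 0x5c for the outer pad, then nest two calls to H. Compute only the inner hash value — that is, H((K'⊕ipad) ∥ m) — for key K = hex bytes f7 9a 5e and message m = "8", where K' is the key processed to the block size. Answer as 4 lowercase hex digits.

Key hex bytes f7 9a 5e is 3 bytes ≤ B = 4; zero-pad to 4 bytes: K' = f7 9a 5e 00.
K' ⊕ ipad = c1 ac 68 36.
Inner input = c1 ac 68 36 ∥ 38.
Inner hash: even-index sum = 353 mod 256 = 97; odd-index sum = 226 mod 256 = 226 → 61 e2.

61e2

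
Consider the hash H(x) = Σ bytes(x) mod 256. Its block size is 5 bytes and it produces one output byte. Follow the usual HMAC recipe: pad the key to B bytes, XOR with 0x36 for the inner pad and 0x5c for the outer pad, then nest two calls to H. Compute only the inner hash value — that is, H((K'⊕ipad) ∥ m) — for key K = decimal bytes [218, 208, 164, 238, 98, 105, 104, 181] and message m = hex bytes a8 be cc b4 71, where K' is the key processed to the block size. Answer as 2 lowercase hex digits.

Key decimal bytes [218, 208, 164, 238, 98, 105, 104, 181] = da d0 a4 ee 62 69 68 b5 is 8 bytes > B = 5, so hash it first: H(key) = 24, then zero-pad to 5 bytes: K' = 24 00 00 00 00.
K' ⊕ ipad = 12 36 36 36 36.
Inner input = 12 36 36 36 36 ∥ a8 be cc b4 71.
Inner hash: sum = 18+54+54+54+54+168+190+204+180+113 = 1089; mod 256 = 65 → 41.

41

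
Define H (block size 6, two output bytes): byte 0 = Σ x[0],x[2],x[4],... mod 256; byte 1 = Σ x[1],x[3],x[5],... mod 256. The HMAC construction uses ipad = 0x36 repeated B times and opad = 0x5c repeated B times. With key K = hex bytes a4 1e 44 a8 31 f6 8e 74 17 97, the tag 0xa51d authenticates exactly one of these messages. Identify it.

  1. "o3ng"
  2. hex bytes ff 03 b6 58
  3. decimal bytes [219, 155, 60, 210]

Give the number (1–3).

3

Key hex bytes a4 1e 44 a8 31 f6 8e 74 17 97 is 10 bytes > B = 6, so hash it first: H(key) = be c7, then zero-pad to 6 bytes: K' = be c7 00 00 00 00.
K' ⊕ ipad = 88 f1 36 36 36 36; K' ⊕ opad = e2 9b 5c 5c 5c 5c.
m1: inner = H(88 f1 36 36 36 36 6f 33 6e 67) = d1 f7; tag = H(e2 9b 5c 5c 5c 5c d1 f7) = 6b4a
m2: inner = H(88 f1 36 36 36 36 ff 03 b6 58) = a9 b8; tag = H(e2 9b 5c 5c 5c 5c a9 b8) = 430b
m3: inner = H(88 f1 36 36 36 36 db 9b 3c d2) = 0b ca; tag = H(e2 9b 5c 5c 5c 5c 0b ca) = a51d ← matches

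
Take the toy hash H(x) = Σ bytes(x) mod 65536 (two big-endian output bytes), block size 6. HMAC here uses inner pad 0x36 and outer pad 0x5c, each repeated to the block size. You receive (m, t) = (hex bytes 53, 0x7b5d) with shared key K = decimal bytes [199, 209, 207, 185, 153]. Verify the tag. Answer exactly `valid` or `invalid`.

Key decimal bytes [199, 209, 207, 185, 153] = c7 d1 cf b9 99 is 5 bytes ≤ B = 6; zero-pad to 6 bytes: K' = c7 d1 cf b9 99 00.
K' ⊕ ipad = f1 e7 f9 8f af 36; K' ⊕ opad = 9b 8d 93 e5 c5 5c.
Inner hash: sum = 241+231+249+143+175+54+83 = 1176 → 04 98.
Outer hash (recomputed tag): sum = 155+141+147+229+197+92+4+152 = 1117 → 04 5d.
Recomputed tag = 045d; claimed = 7b5d → mismatch.

invalid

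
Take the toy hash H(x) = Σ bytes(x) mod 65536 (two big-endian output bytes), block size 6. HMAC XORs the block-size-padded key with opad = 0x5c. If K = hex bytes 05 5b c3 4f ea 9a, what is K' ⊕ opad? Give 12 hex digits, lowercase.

59079f13b6c6

Key hex bytes 05 5b c3 4f ea 9a is exactly B = 6 bytes: K' = 05 5b c3 4f ea 9a.
XOR each byte with 0x5c: 05⊕5c=59, 5b⊕5c=07, c3⊕5c=9f, 4f⊕5c=13, ea⊕5c=b6, 9a⊕5c=c6.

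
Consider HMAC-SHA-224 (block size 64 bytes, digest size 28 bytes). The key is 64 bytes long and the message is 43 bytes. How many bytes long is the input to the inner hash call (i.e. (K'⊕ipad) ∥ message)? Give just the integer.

Key is 64 ≤ 64 bytes, zero-padded: |K'| = 64.
Inner input = (K'⊕ipad) ∥ m → 64 + 43 = 107 bytes.

107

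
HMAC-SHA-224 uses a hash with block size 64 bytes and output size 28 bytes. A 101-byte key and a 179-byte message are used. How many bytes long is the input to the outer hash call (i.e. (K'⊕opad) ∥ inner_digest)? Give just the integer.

Key is 101 > 64 bytes, so it is hashed to 28 bytes then zero-padded to 64: |K'| = 64.
Outer input = (K'⊕opad) ∥ H(inner) → 64 + 28 = 92 bytes.

92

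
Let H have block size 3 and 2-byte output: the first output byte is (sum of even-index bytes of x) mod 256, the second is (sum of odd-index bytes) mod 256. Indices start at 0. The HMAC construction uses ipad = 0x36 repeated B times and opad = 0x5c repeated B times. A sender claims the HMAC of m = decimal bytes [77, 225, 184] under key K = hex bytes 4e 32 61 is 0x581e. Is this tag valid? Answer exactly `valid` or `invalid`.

Key hex bytes 4e 32 61 is exactly B = 3 bytes: K' = 4e 32 61.
K' ⊕ ipad = 78 04 57; K' ⊕ opad = 12 6e 3d.
Inner hash: even-index sum = 432 mod 256 = 176; odd-index sum = 265 mod 256 = 9 → b0 09.
Outer hash (recomputed tag): even-index sum = 88 mod 256 = 88; odd-index sum = 286 mod 256 = 30 → 58 1e.
Recomputed tag = 581e; claimed = 581e → match.

valid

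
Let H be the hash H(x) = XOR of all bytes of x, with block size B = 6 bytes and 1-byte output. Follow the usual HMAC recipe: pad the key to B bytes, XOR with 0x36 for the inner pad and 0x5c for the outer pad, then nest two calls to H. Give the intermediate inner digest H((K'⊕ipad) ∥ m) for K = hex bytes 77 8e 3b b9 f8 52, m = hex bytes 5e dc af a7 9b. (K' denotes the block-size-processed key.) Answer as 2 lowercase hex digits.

c0

Key hex bytes 77 8e 3b b9 f8 52 is exactly B = 6 bytes: K' = 77 8e 3b b9 f8 52.
K' ⊕ ipad = 41 b8 0d 8f ce 64.
Inner input = 41 b8 0d 8f ce 64 ∥ 5e dc af a7 9b.
Inner hash: XOR 41⊕b8⊕0d⊕8f⊕ce⊕64⊕5e⊕dc⊕af⊕a7⊕9b = c0.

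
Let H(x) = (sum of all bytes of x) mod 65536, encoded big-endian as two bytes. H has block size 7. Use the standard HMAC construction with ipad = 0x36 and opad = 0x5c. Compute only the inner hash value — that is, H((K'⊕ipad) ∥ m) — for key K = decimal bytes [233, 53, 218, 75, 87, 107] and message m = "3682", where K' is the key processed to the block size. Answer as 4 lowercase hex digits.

0412

Key decimal bytes [233, 53, 218, 75, 87, 107] = e9 35 da 4b 57 6b is 6 bytes ≤ B = 7; zero-pad to 7 bytes: K' = e9 35 da 4b 57 6b 00.
K' ⊕ ipad = df 03 ec 7d 61 5d 36.
Inner input = df 03 ec 7d 61 5d 36 ∥ 33 36 38 32.
Inner hash: sum = 223+3+236+125+97+93+54+51+54+56+50 = 1042 → 04 12.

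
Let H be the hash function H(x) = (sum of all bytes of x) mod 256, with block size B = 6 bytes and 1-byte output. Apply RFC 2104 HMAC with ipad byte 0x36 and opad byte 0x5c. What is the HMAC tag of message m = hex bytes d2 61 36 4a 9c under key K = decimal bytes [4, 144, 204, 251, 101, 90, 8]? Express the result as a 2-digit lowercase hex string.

bb

Key decimal bytes [4, 144, 204, 251, 101, 90, 8] = 04 90 cc fb 65 5a 08 is 7 bytes > B = 6, so hash it first: H(key) = 22, then zero-pad to 6 bytes: K' = 22 00 00 00 00 00.
K' ⊕ ipad = 14 36 36 36 36 36.  K' ⊕ opad = 7e 5c 5c 5c 5c 5c.
Inner input = (K'⊕ipad) ∥ m = 14 36 36 36 36 36 ∥ d2 61 36 4a 9c.
Inner hash: sum = 20+54+54+54+54+54+210+97+54+74+156 = 881; mod 256 = 113 → 71.
Outer input = (K'⊕opad) ∥ inner = 7e 5c 5c 5c 5c 5c ∥ 71.
Outer hash (tag): sum = 126+92+92+92+92+92+113 = 699; mod 256 = 187 → bb.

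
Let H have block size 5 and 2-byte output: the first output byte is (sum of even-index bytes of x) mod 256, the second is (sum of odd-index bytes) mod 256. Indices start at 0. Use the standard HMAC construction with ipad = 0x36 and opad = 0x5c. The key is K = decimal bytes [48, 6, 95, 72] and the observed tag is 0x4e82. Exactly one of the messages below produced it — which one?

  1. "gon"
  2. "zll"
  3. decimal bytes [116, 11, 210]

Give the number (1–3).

1

Key decimal bytes [48, 6, 95, 72] = 30 06 5f 48 is 4 bytes ≤ B = 5; zero-pad to 5 bytes: K' = 30 06 5f 48 00.
K' ⊕ ipad = 06 30 69 7e 36; K' ⊕ opad = 6c 5a 03 14 5c.
m1: inner = H(06 30 69 7e 36 67 6f 6e) = 14 83; tag = H(6c 5a 03 14 5c 14 83) = 4e82 ← matches
m2: inner = H(06 30 69 7e 36 7a 6c 6c) = 11 94; tag = H(6c 5a 03 14 5c 11 94) = 5f7f
m3: inner = H(06 30 69 7e 36 74 0b d2) = b0 f4; tag = H(6c 5a 03 14 5c b0 f4) = bf1e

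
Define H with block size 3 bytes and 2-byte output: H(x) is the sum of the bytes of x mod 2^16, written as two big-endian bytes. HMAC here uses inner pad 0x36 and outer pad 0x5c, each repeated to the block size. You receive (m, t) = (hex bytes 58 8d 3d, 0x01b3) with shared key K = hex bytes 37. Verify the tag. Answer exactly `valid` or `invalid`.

Key hex bytes 37 is 1 byte ≤ B = 3; zero-pad to 3 bytes: K' = 37 00 00.
K' ⊕ ipad = 01 36 36; K' ⊕ opad = 6b 5c 5c.
Inner hash: sum = 1+54+54+88+141+61 = 399 → 01 8f.
Outer hash (recomputed tag): sum = 107+92+92+1+143 = 435 → 01 b3.
Recomputed tag = 01b3; claimed = 01b3 → match.

valid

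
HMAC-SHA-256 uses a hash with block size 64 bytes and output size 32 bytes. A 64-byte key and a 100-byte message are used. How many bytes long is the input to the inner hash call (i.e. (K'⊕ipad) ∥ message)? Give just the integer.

Key is 64 ≤ 64 bytes, zero-padded: |K'| = 64.
Inner input = (K'⊕ipad) ∥ m → 64 + 100 = 164 bytes.

164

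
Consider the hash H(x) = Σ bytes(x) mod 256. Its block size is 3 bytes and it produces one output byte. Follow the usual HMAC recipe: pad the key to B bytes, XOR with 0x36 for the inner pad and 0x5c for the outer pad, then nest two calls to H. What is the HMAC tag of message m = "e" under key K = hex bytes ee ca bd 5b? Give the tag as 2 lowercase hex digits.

Key hex bytes ee ca bd 5b is 4 bytes > B = 3, so hash it first: H(key) = d0, then zero-pad to 3 bytes: K' = d0 00 00.
K' ⊕ ipad = e6 36 36.  K' ⊕ opad = 8c 5c 5c.
Inner input = (K'⊕ipad) ∥ m = e6 36 36 ∥ 65.
Inner hash: sum = 230+54+54+101 = 439; mod 256 = 183 → b7.
Outer input = (K'⊕opad) ∥ inner = 8c 5c 5c ∥ b7.
Outer hash (tag): sum = 140+92+92+183 = 507; mod 256 = 251 → fb.

fb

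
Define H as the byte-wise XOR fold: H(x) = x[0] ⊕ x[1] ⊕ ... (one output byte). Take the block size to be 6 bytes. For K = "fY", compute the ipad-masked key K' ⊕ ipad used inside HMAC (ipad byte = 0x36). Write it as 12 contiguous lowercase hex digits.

506f36363636

Key "fY" = 66 59 is 2 bytes ≤ B = 6; zero-pad to 6 bytes: K' = 66 59 00 00 00 00.
XOR each byte with 0x36: 66⊕36=50, 59⊕36=6f, 00⊕36=36, 00⊕36=36, 00⊕36=36, 00⊕36=36.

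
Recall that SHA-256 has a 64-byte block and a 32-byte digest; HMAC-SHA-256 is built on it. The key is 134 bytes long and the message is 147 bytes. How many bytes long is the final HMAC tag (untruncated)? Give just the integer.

32

The tag is one SHA-256 digest: 32 bytes.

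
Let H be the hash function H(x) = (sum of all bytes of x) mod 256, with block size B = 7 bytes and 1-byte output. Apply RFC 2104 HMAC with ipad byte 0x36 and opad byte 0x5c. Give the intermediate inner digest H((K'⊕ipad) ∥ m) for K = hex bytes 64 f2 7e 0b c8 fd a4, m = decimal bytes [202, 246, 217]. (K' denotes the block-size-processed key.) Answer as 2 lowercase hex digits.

8f

Key hex bytes 64 f2 7e 0b c8 fd a4 is exactly B = 7 bytes: K' = 64 f2 7e 0b c8 fd a4.
K' ⊕ ipad = 52 c4 48 3d fe cb 92.
Inner input = 52 c4 48 3d fe cb 92 ∥ ca f6 d9.
Inner hash: sum = 82+196+72+61+254+203+146+202+246+217 = 1679; mod 256 = 143 → 8f.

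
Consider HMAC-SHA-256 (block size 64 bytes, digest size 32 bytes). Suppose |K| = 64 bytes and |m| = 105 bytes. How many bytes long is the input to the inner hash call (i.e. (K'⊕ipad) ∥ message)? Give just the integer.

Key is 64 ≤ 64 bytes, zero-padded: |K'| = 64.
Inner input = (K'⊕ipad) ∥ m → 64 + 105 = 169 bytes.

169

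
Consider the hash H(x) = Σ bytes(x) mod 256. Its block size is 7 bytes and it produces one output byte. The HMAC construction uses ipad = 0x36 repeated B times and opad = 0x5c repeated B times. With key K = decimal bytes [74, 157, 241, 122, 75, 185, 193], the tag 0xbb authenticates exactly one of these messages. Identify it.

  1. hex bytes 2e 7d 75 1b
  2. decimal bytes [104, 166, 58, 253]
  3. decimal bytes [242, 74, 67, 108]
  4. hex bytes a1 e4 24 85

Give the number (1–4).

Key decimal bytes [74, 157, 241, 122, 75, 185, 193] = 4a 9d f1 7a 4b b9 c1 is exactly B = 7 bytes: K' = 4a 9d f1 7a 4b b9 c1.
K' ⊕ ipad = 7c ab c7 4c 7d 8f f7; K' ⊕ opad = 16 c1 ad 26 17 e5 9d.
m1: inner = H(7c ab c7 4c 7d 8f f7 2e 7d 75 1b) = 78; tag = H(16 c1 ad 26 17 e5 9d 78) = bb ← matches
m2: inner = H(7c ab c7 4c 7d 8f f7 68 a6 3a fd) = 82; tag = H(16 c1 ad 26 17 e5 9d 82) = c5
m3: inner = H(7c ab c7 4c 7d 8f f7 f2 4a 43 6c) = 28; tag = H(16 c1 ad 26 17 e5 9d 28) = 6b
m4: inner = H(7c ab c7 4c 7d 8f f7 a1 e4 24 85) = 6b; tag = H(16 c1 ad 26 17 e5 9d 6b) = ae

1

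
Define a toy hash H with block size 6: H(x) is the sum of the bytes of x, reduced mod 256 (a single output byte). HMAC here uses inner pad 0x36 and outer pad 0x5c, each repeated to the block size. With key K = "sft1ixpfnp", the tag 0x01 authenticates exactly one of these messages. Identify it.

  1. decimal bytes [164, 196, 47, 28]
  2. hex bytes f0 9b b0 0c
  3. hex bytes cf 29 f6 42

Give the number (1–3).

1

Key "sft1ixpfnp" = 73 66 74 31 69 78 70 66 6e 70 is 10 bytes > B = 6, so hash it first: H(key) = 13, then zero-pad to 6 bytes: K' = 13 00 00 00 00 00.
K' ⊕ ipad = 25 36 36 36 36 36; K' ⊕ opad = 4f 5c 5c 5c 5c 5c.
m1: inner = H(25 36 36 36 36 36 a4 c4 2f 1c) = e6; tag = H(4f 5c 5c 5c 5c 5c e6) = 01 ← matches
m2: inner = H(25 36 36 36 36 36 f0 9b b0 0c) = 7a; tag = H(4f 5c 5c 5c 5c 5c 7a) = 95
m3: inner = H(25 36 36 36 36 36 cf 29 f6 42) = 63; tag = H(4f 5c 5c 5c 5c 5c 63) = 7e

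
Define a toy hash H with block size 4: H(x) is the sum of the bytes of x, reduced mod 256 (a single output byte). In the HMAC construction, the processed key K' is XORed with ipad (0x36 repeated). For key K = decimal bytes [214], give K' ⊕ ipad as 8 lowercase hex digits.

e0363636

Key decimal bytes [214] = d6 is 1 byte ≤ B = 4; zero-pad to 4 bytes: K' = d6 00 00 00.
XOR each byte with 0x36: d6⊕36=e0, 00⊕36=36, 00⊕36=36, 00⊕36=36.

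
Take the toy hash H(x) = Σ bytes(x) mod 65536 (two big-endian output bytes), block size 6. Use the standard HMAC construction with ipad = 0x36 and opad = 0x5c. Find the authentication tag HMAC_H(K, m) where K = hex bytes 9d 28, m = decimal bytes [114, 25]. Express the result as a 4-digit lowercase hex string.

Key hex bytes 9d 28 is 2 bytes ≤ B = 6; zero-pad to 6 bytes: K' = 9d 28 00 00 00 00.
K' ⊕ ipad = ab 1e 36 36 36 36.  K' ⊕ opad = c1 74 5c 5c 5c 5c.
Inner input = (K'⊕ipad) ∥ m = ab 1e 36 36 36 36 ∥ 72 19.
Inner hash: sum = 171+30+54+54+54+54+114+25 = 556 → 02 2c.
Outer input = (K'⊕opad) ∥ inner = c1 74 5c 5c 5c 5c ∥ 02 2c.
Outer hash (tag): sum = 193+116+92+92+92+92+2+44 = 723 → 02 d3.

02d3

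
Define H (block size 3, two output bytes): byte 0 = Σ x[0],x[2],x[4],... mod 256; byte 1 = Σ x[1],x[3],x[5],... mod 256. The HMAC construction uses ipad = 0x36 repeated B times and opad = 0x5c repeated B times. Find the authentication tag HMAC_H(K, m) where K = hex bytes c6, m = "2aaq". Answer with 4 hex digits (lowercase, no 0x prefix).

bf54

Key hex bytes c6 is 1 byte ≤ B = 3; zero-pad to 3 bytes: K' = c6 00 00.
K' ⊕ ipad = f0 36 36.  K' ⊕ opad = 9a 5c 5c.
Inner input = (K'⊕ipad) ∥ m = f0 36 36 ∥ 32 61 61 71.
Inner hash: even-index sum = 504 mod 256 = 248; odd-index sum = 201 mod 256 = 201 → f8 c9.
Outer input = (K'⊕opad) ∥ inner = 9a 5c 5c ∥ f8 c9.
Outer hash (tag): even-index sum = 447 mod 256 = 191; odd-index sum = 340 mod 256 = 84 → bf 54.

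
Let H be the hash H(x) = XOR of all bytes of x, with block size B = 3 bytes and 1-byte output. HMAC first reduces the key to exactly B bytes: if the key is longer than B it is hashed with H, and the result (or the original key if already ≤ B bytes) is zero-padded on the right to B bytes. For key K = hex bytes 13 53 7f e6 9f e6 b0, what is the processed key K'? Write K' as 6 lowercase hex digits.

100000

|K| = 7 > B = 3, so first hash the key.
H(K): XOR 13⊕53⊕7f⊕e6⊕9f⊕e6⊕b0 = 10.
Zero-pad H(K) = 10 to 3 bytes: K' = 10 00 00.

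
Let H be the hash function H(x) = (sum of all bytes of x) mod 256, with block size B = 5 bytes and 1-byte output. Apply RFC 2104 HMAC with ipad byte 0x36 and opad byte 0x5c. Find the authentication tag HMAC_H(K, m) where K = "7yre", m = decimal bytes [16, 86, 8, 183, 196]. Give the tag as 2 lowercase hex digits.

Key "7yre" = 37 79 72 65 is 4 bytes ≤ B = 5; zero-pad to 5 bytes: K' = 37 79 72 65 00.
K' ⊕ ipad = 01 4f 44 53 36.  K' ⊕ opad = 6b 25 2e 39 5c.
Inner input = (K'⊕ipad) ∥ m = 01 4f 44 53 36 ∥ 10 56 08 b7 c4.
Inner hash: sum = 1+79+68+83+54+16+86+8+183+196 = 774; mod 256 = 6 → 06.
Outer input = (K'⊕opad) ∥ inner = 6b 25 2e 39 5c ∥ 06.
Outer hash (tag): sum = 107+37+46+57+92+6 = 345; mod 256 = 89 → 59.

59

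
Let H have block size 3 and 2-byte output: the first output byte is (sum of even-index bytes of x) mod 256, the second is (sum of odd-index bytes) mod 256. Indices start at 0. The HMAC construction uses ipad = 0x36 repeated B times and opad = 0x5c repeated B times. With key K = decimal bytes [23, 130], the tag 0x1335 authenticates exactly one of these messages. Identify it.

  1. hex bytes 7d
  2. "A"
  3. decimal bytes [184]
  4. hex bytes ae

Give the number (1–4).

3

Key decimal bytes [23, 130] = 17 82 is 2 bytes ≤ B = 3; zero-pad to 3 bytes: K' = 17 82 00.
K' ⊕ ipad = 21 b4 36; K' ⊕ opad = 4b de 5c.
m1: inner = H(21 b4 36 7d) = 57 31; tag = H(4b de 5c 57 31) = d835
m2: inner = H(21 b4 36 41) = 57 f5; tag = H(4b de 5c 57 f5) = 9c35
m3: inner = H(21 b4 36 b8) = 57 6c; tag = H(4b de 5c 57 6c) = 1335 ← matches
m4: inner = H(21 b4 36 ae) = 57 62; tag = H(4b de 5c 57 62) = 0935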